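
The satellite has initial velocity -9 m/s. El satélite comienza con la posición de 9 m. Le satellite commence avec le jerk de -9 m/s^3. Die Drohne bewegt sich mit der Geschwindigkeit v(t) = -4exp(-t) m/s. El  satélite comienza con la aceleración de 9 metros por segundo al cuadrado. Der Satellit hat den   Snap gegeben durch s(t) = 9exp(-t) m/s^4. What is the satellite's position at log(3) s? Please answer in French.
Nous devons trouver la primitive de notre équation du snap s(t) = 9·exp(-t) 4 fois. En intégrant le snap et en utilisant la condition initiale j(0) = -9, nous obtenons j(t) = -9·exp(-t). La primitive du jerk, avec a(0) = 9, donne l'accélération: a(t) = 9·exp(-t). La primitive de l'accélération est la vitesse. En utilisant v(0) = -9, nous obtenons v(t) = -9·exp(-t). La primitive de la vitesse est la position. En utilisant x(0) = 9, nous obtenons x(t) = 9·exp(-t). Nous avons la position x(t) = 9·exp(-t). En substituant t = log(3): x(log(3)) = 3.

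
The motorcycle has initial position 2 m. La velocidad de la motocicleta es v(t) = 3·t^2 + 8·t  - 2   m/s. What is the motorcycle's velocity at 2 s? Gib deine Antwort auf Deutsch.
Mit v(t) = 3·t^2 + 8·t - 2 und Einsetzen von t = 2, finden wir v = 26.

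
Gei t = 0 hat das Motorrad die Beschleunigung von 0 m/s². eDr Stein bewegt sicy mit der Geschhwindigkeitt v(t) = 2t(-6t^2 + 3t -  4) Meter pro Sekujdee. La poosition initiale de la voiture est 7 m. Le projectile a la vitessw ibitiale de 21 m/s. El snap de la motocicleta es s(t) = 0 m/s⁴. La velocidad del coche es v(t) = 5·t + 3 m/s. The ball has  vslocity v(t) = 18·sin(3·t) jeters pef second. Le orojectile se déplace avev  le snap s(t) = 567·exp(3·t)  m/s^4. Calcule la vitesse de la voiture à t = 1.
Nous avons la vitesse v(t) = 5·t + 3. En substituant t = 1: v(1) = 8.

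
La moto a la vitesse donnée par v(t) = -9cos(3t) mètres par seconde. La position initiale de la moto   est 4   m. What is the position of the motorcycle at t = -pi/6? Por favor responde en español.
Para resolver esto, necesitamos tomar 1 integral de nuestra ecuación de la velocidad v(t) = -9·cos(3·t). La antiderivada de la velocidad, con x(0) = 4, da la posición: x(t) = 4 - 3·sin(3·t). De la ecuación de la posición x(t) = 4 - 3·sin(3·t), sustituimos t = -pi/6 para obtener x = 7.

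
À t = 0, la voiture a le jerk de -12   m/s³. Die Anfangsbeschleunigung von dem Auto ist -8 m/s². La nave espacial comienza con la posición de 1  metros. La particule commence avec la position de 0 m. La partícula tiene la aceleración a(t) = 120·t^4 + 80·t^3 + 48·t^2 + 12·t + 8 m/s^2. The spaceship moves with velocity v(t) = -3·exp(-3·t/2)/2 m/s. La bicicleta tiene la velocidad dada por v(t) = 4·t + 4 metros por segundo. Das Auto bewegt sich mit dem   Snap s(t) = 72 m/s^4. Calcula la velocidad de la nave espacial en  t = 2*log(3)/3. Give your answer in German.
Wir haben die Geschwindigkeit v(t) = -3·exp(-3·t/2)/2. Durch Einsetzen von t = 2*log(3)/3: v(2*log(3)/3) = -1/2.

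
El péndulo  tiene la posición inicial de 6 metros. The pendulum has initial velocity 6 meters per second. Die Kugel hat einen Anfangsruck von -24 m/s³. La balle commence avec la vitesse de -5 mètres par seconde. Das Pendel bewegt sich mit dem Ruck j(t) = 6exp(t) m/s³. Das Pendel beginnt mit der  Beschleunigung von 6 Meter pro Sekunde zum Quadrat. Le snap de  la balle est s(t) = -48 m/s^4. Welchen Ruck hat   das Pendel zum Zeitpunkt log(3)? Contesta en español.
De la ecuación de la sacudida j(t) = 6·exp(t), sustituimos t = log(3) para obtener j = 18.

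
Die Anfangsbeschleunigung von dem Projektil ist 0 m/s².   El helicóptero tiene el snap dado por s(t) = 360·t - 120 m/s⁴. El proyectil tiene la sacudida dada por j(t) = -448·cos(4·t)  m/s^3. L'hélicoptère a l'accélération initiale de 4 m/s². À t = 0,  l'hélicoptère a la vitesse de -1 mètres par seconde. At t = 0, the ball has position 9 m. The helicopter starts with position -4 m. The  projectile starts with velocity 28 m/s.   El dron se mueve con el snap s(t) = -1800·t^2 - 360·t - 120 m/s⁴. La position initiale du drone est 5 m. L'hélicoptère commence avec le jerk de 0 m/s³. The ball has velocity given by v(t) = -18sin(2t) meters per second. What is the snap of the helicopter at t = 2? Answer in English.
Using s(t) = 360·t - 120 and substituting t = 2, we find s = 600.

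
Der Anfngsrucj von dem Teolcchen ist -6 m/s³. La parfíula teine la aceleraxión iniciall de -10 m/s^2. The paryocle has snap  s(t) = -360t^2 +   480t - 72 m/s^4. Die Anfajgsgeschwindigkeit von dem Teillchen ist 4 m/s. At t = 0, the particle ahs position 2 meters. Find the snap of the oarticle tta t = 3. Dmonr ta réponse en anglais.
We have snap s(t) = -360·t^2 + 480·t - 72. Substituting t = 3: s(3) = -1872.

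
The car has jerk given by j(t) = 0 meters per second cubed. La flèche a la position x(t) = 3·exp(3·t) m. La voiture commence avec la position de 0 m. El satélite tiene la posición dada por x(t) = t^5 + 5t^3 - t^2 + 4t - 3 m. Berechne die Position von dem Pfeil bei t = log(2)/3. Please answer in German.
Wir haben die Position x(t) = 3·exp(3·t). Durch Einsetzen von t = log(2)/3: x(log(2)/3) = 6.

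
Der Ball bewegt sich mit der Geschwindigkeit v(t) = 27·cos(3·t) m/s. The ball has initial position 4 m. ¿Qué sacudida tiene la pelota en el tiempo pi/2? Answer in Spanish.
Debemos derivar nuestra ecuación de la velocidad v(t) = 27·cos(3·t) 2 veces. Derivando la velocidad, obtenemos la aceleración: a(t) = -81·sin(3·t). Derivando la aceleración, obtenemos la sacudida: j(t) = -243·cos(3·t). De la ecuación de la sacudida j(t) = -243·cos(3·t), sustituimos t = pi/2 para obtener j = 0.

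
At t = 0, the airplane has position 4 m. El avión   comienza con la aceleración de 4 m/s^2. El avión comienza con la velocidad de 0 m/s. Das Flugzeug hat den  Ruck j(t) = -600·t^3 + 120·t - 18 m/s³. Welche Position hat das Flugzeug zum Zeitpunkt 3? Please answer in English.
To find the answer, we compute 3 integrals of j(t) = -600·t^3 + 120·t - 18. Finding the integral of j(t) and using a(0) = 4: a(t) = -150·t^4 + 60·t^2 - 18·t + 4. The integral of acceleration is velocity. Using v(0) = 0, we get v(t) = t·(-30·t^4 + 20·t^2 - 9·t + 4). The integral of velocity, with x(0) = 4, gives position: x(t) = -5·t^6 + 5·t^4 - 3·t^3 + 2·t^2 + 4. From the given position equation x(t) = -5·t^6 + 5·t^4 - 3·t^3 + 2·t^2 + 4, we substitute t = 3 to get x = -3299.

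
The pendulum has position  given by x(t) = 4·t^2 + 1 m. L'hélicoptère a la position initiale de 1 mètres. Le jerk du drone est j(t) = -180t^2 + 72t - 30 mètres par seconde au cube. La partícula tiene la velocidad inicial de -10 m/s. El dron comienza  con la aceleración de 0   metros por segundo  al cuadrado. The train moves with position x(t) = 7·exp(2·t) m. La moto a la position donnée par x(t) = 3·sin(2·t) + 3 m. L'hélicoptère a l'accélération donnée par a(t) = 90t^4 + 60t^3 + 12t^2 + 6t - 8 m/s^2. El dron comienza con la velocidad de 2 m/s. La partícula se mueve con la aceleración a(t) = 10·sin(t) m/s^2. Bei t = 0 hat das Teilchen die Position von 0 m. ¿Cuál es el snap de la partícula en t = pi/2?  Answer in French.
Pour résoudre ceci, nous devons prendre 2 dérivées de notre équation de l'accélération a(t) = 10·sin(t). En dérivant l'accélération, nous obtenons le jerk: j(t) = 10·cos(t). La dérivée du jerk donne le snap: s(t) = -10·sin(t). En utilisant s(t) = -10·sin(t) et en substituant t = pi/2, nous trouvons s = -10.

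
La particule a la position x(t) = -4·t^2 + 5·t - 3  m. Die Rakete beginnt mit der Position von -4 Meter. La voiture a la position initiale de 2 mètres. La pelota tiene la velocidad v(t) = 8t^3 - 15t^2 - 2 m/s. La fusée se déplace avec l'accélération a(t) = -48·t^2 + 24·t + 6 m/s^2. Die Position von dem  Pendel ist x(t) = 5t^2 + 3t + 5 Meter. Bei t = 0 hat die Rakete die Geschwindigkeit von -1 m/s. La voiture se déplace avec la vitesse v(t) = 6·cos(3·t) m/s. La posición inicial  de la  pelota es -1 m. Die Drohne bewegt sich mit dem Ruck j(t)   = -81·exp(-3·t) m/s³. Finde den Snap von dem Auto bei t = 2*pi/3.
Wir müssen unsere Gleichung für die Geschwindigkeit v(t) = 6·cos(3·t) 3-mal ableiten. Durch Ableiten von der Geschwindigkeit erhalten wir die Beschleunigung: a(t) = -18·sin(3·t). Durch Ableiten von der Beschleunigung erhalten wir den Ruck: j(t) = -54·cos(3·t). Die Ableitung von dem Ruck ergibt den Snap: s(t) = 162·sin(3·t). Wir haben den Snap s(t) = 162·sin(3·t). Durch Einsetzen von t = 2*pi/3: s(2*pi/3) = 0.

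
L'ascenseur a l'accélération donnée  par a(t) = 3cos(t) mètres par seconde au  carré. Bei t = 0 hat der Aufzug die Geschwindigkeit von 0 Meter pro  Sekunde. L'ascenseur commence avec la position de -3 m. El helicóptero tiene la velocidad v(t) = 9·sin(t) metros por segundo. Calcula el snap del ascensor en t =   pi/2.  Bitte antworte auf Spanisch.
Partiendo de la aceleración a(t) = 3·cos(t), tomamos 2 derivadas. Derivando la aceleración, obtenemos la sacudida: j(t) = -3·sin(t). La derivada de la sacudida da el snap: s(t) = -3·cos(t). Usando s(t) = -3·cos(t) y sustituyendo t = pi/2, encontramos s = 0.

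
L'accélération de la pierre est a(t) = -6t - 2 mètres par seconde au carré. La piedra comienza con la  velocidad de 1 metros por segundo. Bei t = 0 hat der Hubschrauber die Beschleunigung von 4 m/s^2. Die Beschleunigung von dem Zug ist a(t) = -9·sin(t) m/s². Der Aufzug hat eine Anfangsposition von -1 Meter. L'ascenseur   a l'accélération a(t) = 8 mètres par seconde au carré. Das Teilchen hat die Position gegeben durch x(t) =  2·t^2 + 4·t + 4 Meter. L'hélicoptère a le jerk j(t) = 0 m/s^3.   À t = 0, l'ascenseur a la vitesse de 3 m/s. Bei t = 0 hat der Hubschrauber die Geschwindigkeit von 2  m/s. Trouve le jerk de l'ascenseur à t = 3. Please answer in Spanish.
Para resolver esto, necesitamos tomar 1 derivada de nuestra ecuación de la aceleración a(t) = 8. Tomando d/dt de a(t), encontramos j(t) = 0. Usando j(t) = 0 y sustituyendo t = 3, encontramos j = 0.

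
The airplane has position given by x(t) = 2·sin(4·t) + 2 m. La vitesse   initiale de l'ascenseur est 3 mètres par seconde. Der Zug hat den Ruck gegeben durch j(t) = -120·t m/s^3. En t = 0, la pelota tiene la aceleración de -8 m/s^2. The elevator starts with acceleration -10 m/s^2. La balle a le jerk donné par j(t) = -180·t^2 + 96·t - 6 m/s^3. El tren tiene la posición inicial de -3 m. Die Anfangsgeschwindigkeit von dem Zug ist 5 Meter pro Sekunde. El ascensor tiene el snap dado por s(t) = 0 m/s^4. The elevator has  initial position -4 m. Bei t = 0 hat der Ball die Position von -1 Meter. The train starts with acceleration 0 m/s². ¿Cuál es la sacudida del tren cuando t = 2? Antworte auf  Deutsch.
Aus der Gleichung für den Ruck j(t) = -120·t, setzen wir t = 2 ein und erhalten j = -240.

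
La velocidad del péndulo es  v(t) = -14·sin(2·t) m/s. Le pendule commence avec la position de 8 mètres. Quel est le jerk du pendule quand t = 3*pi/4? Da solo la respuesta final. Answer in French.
La réponse est -56.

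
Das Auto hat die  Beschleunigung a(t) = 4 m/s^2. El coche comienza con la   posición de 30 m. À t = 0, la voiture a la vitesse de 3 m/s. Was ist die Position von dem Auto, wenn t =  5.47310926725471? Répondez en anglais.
To find the answer, we compute 2 antiderivatives of a(t) = 4. Integrating acceleration and using the initial condition v(0) = 3, we get v(t) = 4·t + 3. Integrating velocity and using the initial condition x(0) = 30, we get x(t) = 2·t^2 + 3·t + 30. We have position x(t) = 2·t^2 + 3·t + 30. Substituting t = 5.47310926725471: x(5.47310926725471) = 106.329177904383.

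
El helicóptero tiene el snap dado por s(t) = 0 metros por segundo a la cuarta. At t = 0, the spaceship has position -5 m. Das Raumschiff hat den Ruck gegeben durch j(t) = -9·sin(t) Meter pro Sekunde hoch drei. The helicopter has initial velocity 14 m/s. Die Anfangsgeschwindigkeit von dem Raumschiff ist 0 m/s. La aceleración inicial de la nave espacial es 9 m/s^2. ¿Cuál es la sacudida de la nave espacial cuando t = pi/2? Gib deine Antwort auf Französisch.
De l'équation du jerk j(t) = -9·sin(t), nous substituons t = pi/2 pour obtenir j = -9.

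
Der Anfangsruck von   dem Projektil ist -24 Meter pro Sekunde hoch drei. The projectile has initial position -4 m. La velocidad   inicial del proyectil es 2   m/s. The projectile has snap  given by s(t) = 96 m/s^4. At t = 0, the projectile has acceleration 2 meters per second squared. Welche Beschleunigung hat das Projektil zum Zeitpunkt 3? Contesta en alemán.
Wir müssen unsere Gleichung für den Snap s(t) = 96 2-mal integrieren. Mit ∫s(t)dt und Anwendung von j(0) = -24, finden wir j(t) = 96·t - 24. Die Stammfunktion von dem Ruck ist die Beschleunigung. Mit a(0) = 2 erhalten wir a(t) = 48·t^2 - 24·t + 2. Mit a(t) = 48·t^2 - 24·t + 2 und Einsetzen von t = 3, finden wir a = 362.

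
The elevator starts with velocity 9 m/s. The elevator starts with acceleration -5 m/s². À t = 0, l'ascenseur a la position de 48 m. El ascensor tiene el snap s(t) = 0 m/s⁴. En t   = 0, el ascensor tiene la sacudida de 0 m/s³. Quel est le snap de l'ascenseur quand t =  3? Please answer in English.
From the given snap equation s(t) = 0, we substitute t = 3 to get s = 0.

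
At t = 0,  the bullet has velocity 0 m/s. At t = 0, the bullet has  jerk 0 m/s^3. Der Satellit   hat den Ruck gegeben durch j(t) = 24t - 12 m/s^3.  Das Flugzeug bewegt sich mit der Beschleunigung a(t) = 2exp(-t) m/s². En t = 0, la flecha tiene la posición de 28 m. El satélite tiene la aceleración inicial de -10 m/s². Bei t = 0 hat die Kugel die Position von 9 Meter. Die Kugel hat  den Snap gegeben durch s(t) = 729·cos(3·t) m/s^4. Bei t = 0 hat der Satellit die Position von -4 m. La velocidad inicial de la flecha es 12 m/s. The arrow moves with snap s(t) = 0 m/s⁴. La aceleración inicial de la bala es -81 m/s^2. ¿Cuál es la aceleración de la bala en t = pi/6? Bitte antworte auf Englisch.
To find the answer, we compute 2 antiderivatives of s(t) = 729·cos(3·t). Integrating snap and using the initial condition j(0) = 0, we get j(t) = 243·sin(3·t). The integral of jerk is acceleration. Using a(0) = -81, we get a(t) = -81·cos(3·t). Using a(t) = -81·cos(3·t) and substituting t = pi/6, we find a = 0.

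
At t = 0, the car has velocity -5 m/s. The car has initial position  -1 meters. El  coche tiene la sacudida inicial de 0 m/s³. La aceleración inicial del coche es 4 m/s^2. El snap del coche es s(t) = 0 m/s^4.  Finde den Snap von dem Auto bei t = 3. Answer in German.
Wir haben den Snap s(t) = 0. Durch Einsetzen von t = 3: s(3) = 0.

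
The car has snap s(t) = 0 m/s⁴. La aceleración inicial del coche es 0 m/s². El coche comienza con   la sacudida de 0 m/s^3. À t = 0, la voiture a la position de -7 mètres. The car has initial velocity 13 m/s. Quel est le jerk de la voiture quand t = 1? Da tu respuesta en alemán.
Wir müssen unsere Gleichung für den Snap s(t) = 0 1-mal integrieren. Mit ∫s(t)dt und Anwendung von j(0) = 0, finden wir j(t) = 0. Aus der Gleichung für den Ruck j(t) = 0, setzen wir t = 1 ein und erhalten j = 0.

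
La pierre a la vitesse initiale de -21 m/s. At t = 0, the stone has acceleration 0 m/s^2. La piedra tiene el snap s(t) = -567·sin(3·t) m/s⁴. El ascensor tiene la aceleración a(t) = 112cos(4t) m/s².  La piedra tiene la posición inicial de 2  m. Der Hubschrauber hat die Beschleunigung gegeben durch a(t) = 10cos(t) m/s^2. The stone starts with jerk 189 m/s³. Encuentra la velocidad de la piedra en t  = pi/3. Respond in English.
To find the answer, we compute 3 antiderivatives of s(t) = -567·sin(3·t). Integrating snap and using the initial condition j(0) = 189, we get j(t) = 189·cos(3·t). The antiderivative of jerk is acceleration. Using a(0) = 0, we get a(t) = 63·sin(3·t). Taking ∫a(t)dt and applying v(0) = -21, we find v(t) = -21·cos(3·t). From the given velocity equation v(t) = -21·cos(3·t), we substitute t = pi/3 to get v = 21.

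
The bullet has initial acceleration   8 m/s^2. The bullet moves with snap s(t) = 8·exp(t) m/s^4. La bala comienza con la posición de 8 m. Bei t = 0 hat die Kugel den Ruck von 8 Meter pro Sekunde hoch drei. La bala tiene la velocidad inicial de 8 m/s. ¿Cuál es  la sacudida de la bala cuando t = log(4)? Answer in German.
Wir müssen das Integral unserer Gleichung für den Snap s(t) = 8·exp(t) 1-mal finden. Das Integral von dem Snap, mit j(0) = 8, ergibt den Ruck: j(t) = 8·exp(t). Wir haben den Ruck j(t) = 8·exp(t). Durch Einsetzen von t = log(4): j(log(4)) = 32.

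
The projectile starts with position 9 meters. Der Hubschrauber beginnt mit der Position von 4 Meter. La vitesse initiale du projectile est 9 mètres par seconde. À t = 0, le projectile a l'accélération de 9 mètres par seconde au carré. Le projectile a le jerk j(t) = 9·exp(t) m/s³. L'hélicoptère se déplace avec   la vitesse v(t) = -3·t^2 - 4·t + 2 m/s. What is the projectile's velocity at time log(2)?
Starting from jerk j(t) = 9·exp(t), we take 2 antiderivatives. The integral of jerk, with a(0) = 9, gives acceleration: a(t) = 9·exp(t). The antiderivative of acceleration is velocity. Using v(0) = 9, we get v(t) = 9·exp(t). Using v(t) = 9·exp(t) and substituting t = log(2), we find v = 18.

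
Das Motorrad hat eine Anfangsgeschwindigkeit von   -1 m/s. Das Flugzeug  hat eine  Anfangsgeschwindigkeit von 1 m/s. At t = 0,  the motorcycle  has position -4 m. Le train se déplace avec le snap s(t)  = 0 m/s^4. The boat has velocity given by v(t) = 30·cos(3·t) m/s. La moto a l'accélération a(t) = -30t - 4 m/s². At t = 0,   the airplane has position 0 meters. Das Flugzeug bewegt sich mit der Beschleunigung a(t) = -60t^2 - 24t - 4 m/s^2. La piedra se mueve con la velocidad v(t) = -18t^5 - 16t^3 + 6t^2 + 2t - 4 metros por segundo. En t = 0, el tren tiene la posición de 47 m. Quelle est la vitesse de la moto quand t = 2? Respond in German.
Wir müssen unsere Gleichung für die Beschleunigung a(t) = -30·t - 4 1-mal integrieren. Die Stammfunktion von der Beschleunigung ist die Geschwindigkeit. Mit v(0) = -1 erhalten wir v(t) = -15·t^2 - 4·t - 1. Mit v(t) = -15·t^2 - 4·t - 1 und Einsetzen von t = 2, finden wir v = -69.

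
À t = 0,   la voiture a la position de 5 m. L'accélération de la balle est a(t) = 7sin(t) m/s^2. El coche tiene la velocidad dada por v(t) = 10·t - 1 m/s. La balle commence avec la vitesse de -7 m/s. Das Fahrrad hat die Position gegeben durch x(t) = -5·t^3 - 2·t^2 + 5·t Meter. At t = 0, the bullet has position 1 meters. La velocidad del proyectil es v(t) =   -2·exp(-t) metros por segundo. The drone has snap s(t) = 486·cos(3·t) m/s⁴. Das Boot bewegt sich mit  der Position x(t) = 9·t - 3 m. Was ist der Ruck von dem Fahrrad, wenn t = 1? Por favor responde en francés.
En partant de la position x(t) = -5·t^3 - 2·t^2 + 5·t, nous prenons 3 dérivées. La dérivée de la position donne la vitesse: v(t) = -15·t^2 - 4·t + 5. La dérivée de la vitesse donne l'accélération: a(t) = -30·t - 4. En prenant d/dt de a(t), nous trouvons j(t) = -30. Nous avons le jerk j(t) = -30. En substituant t = 1: j(1) = -30.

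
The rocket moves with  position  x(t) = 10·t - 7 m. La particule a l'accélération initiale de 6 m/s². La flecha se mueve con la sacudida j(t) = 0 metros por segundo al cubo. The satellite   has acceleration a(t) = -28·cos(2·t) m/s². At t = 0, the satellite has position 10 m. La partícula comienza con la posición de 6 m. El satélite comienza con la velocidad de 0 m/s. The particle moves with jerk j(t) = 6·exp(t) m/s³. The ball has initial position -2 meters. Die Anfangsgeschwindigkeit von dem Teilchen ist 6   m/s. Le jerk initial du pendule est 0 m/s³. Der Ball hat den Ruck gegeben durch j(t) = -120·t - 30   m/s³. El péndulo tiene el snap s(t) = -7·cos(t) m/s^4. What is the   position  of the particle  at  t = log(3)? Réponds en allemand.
Wir müssen unsere Gleichung für den Ruck j(t) = 6·exp(t) 3-mal integrieren. Das Integral von dem Ruck, mit a(0) = 6, ergibt die Beschleunigung: a(t) = 6·exp(t). Das Integral von der Beschleunigung ist die Geschwindigkeit. Mit v(0) = 6 erhalten wir v(t) = 6·exp(t). Die Stammfunktion von der Geschwindigkeit ist die Position. Mit x(0) = 6 erhalten wir x(t) = 6·exp(t). Aus der Gleichung für die Position x(t) = 6·exp(t), setzen wir t = log(3) ein und erhalten x = 18.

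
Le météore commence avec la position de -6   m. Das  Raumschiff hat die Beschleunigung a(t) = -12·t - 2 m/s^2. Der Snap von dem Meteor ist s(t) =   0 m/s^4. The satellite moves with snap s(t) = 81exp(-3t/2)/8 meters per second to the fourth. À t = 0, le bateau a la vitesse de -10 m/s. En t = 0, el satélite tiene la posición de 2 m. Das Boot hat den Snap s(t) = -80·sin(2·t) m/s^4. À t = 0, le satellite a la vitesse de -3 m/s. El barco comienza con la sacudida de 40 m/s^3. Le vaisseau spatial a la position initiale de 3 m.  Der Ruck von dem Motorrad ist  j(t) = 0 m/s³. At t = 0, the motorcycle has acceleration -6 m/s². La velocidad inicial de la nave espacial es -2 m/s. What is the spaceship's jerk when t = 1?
We must differentiate our acceleration equation a(t) = -12·t - 2 1 time. The derivative of acceleration gives jerk: j(t) = -12. We have jerk j(t) = -12. Substituting t = 1: j(1) = -12.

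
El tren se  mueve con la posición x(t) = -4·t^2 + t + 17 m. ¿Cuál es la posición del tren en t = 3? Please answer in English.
Using x(t) = -4·t^2 + t + 17 and substituting t = 3, we find x = -16.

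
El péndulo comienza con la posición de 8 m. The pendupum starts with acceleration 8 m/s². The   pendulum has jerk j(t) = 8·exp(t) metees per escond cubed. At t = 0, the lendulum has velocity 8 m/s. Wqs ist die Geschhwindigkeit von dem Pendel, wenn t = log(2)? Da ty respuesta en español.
Partiendo de la sacudida j(t) = 8·exp(t), tomamos 2 integrales. La antiderivada de la sacudida es la aceleración. Usando a(0) = 8, obtenemos a(t) = 8·exp(t). La integral de la aceleración, con v(0) = 8, da la velocidad: v(t) = 8·exp(t). Usando v(t) = 8·exp(t) y sustituyendo t = log(2), encontramos v = 16.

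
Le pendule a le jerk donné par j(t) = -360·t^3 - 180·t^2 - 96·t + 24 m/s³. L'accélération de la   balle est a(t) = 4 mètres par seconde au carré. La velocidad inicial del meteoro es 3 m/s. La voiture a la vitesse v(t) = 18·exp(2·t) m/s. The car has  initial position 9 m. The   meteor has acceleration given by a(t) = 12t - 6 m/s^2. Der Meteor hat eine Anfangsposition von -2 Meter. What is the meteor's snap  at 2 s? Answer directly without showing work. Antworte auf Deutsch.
Der Snap bei t = 2 ist s = 0.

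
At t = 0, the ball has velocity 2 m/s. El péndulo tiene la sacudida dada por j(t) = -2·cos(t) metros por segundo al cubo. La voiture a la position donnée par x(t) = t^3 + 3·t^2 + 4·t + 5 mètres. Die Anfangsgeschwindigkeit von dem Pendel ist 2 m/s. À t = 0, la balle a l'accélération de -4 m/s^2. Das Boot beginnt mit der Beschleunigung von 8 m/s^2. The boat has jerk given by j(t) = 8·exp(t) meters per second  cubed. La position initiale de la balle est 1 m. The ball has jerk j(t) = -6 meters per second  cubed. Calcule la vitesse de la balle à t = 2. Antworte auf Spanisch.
Debemos encontrar la antiderivada de nuestra ecuación de la sacudida j(t) = -6 2 veces. La integral de la sacudida, con a(0) = -4, da la aceleración: a(t) = -6·t - 4. Tomando ∫a(t)dt y aplicando v(0) = 2, encontramos v(t) = -3·t^2 - 4·t + 2. De la ecuación de la velocidad v(t) = -3·t^2 - 4·t + 2, sustituimos t = 2 para obtener v = -18.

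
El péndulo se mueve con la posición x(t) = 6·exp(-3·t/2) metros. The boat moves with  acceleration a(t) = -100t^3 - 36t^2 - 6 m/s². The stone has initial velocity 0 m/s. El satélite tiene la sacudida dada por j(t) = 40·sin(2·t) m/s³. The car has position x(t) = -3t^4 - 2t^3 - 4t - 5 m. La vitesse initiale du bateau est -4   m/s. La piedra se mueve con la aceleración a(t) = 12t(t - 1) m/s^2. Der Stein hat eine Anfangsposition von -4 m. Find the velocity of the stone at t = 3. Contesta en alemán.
Ausgehend von der Beschleunigung a(t) = 12·t·(t - 1), nehmen wir 1 Integral. Mit ∫a(t)dt und Anwendung von v(0) = 0, finden wir v(t) = t^2·(4·t - 6). Aus der Gleichung für die Geschwindigkeit v(t) = t^2·(4·t - 6), setzen wir t = 3 ein und erhalten v = 54.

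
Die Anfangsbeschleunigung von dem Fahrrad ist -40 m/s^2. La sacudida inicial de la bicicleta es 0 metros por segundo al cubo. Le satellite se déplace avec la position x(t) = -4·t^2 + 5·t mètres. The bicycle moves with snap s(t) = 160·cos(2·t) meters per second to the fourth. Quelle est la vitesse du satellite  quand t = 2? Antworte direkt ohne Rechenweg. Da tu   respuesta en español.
v(2) = -11.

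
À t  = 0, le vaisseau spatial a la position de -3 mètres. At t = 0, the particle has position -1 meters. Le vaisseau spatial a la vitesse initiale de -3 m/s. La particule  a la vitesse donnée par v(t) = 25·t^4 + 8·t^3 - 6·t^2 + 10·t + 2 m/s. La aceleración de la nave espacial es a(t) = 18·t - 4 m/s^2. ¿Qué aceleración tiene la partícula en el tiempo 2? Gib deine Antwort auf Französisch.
Nous devons dériver notre équation de la vitesse v(t) = 25·t^4 + 8·t^3 - 6·t^2 + 10·t + 2 1 fois. En dérivant la vitesse, nous obtenons l'accélération: a(t) = 100·t^3 + 24·t^2 - 12·t + 10. En utilisant a(t) = 100·t^3 + 24·t^2 - 12·t + 10 et en substituant t = 2, nous trouvons a = 882.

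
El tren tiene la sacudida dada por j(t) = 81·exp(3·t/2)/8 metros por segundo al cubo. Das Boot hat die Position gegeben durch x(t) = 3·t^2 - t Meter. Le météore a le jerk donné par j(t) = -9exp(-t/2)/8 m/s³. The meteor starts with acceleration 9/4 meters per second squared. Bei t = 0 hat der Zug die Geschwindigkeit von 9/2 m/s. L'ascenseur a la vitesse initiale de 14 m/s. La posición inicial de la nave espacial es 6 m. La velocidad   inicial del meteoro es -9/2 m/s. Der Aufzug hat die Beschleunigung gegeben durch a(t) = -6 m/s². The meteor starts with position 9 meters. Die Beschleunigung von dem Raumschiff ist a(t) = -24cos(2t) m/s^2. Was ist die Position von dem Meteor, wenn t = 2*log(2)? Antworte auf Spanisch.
Partiendo de la sacudida j(t) = -9·exp(-t/2)/8, tomamos 3 antiderivadas. La integral de la sacudida es la aceleración. Usando a(0) = 9/4, obtenemos a(t) = 9·exp(-t/2)/4. Integrando la aceleración y usando la condición inicial v(0) = -9/2, obtenemos v(t) = -9·exp(-t/2)/2. Tomando ∫v(t)dt y aplicando x(0) = 9, encontramos x(t) = 9·exp(-t/2). Usando x(t) = 9·exp(-t/2) y sustituyendo t = 2*log(2), encontramos x = 9/2.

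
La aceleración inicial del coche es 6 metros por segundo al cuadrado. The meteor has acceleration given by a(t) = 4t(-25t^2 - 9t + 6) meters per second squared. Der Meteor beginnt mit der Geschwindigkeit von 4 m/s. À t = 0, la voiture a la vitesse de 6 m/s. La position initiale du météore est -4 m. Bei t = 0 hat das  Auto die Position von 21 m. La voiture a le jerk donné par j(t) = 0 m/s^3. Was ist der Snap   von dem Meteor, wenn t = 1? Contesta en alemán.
Wir müssen unsere Gleichung für die Beschleunigung a(t) = 4·t·(-25·t^2 - 9·t + 6) 2-mal ableiten. Die Ableitung von der Beschleunigung ergibt den Ruck: j(t) = -100·t^2 + 4·t·(-50·t - 9) - 36·t + 24. Durch Ableiten von dem Ruck erhalten wir den Snap: s(t) = -600·t - 72. Mit s(t) = -600·t - 72 und Einsetzen von t = 1, finden wir s = -672.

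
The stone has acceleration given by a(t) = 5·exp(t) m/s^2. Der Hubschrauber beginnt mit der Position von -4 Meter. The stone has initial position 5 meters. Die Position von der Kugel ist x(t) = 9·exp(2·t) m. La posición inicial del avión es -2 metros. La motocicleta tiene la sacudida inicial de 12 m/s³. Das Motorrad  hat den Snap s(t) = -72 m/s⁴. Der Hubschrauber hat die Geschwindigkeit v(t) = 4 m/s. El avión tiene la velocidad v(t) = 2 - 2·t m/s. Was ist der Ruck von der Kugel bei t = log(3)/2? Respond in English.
Starting from position x(t) = 9·exp(2·t), we take 3 derivatives. Differentiating position, we get velocity: v(t) = 18·exp(2·t). The derivative of velocity gives acceleration: a(t) = 36·exp(2·t). Taking d/dt of a(t), we find j(t) = 72·exp(2·t). From the given jerk equation j(t) = 72·exp(2·t), we substitute t = log(3)/2 to get j = 216.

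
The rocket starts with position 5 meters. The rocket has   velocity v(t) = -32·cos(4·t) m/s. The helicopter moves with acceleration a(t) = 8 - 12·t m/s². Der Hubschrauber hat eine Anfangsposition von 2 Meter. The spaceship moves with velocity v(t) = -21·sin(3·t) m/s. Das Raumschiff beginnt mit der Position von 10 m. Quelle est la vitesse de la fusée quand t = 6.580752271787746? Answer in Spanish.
Tenemos la velocidad v(t) = -32·cos(4·t). Sustituyendo t = 6.580752271787746: v(6.580752271787746) = -11.8851579991705.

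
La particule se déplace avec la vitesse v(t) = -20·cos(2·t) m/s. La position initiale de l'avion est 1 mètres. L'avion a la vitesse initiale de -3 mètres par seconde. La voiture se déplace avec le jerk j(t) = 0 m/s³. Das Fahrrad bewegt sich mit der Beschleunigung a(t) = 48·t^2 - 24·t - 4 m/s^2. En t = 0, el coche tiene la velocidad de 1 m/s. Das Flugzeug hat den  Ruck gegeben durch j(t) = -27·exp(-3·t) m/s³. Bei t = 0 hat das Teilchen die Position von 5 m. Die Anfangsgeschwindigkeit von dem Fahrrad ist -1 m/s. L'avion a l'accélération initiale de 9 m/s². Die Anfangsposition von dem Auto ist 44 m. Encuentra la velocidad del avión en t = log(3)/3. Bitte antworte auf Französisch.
En partant du jerk j(t) = -27·exp(-3·t), nous prenons 2 intégrales. La primitive du jerk, avec a(0) = 9, donne l'accélération: a(t) = 9·exp(-3·t). L'intégrale de l'accélération est la vitesse. En utilisant v(0) = -3, nous obtenons v(t) = -3·exp(-3·t). En utilisant v(t) = -3·exp(-3·t) et en substituant t = log(3)/3, nous trouvons v = -1.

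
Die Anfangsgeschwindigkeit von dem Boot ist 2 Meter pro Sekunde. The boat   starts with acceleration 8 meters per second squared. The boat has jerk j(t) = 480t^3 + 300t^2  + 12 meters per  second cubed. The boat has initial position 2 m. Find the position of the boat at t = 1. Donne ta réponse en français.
Pour résoudre ceci, nous devons prendre 3 primitives de notre équation du jerk j(t) = 480·t^3 + 300·t^2 + 12. En intégrant le jerk et en utilisant la condition initiale a(0) = 8, nous obtenons a(t) = 120·t^4 + 100·t^3 + 12·t + 8. La primitive de l'accélération est la vitesse. En utilisant v(0) = 2, nous obtenons v(t) = 24·t^5 + 25·t^4 + 6·t^2 + 8·t + 2. En prenant ∫v(t)dt et en appliquant x(0) = 2, nous trouvons x(t) = 4·t^6 + 5·t^5 + 2·t^3 + 4·t^2 + 2·t + 2. En utilisant x(t) = 4·t^6 + 5·t^5 + 2·t^3 + 4·t^2 + 2·t + 2 et en substituant t = 1, nous trouvons x = 19.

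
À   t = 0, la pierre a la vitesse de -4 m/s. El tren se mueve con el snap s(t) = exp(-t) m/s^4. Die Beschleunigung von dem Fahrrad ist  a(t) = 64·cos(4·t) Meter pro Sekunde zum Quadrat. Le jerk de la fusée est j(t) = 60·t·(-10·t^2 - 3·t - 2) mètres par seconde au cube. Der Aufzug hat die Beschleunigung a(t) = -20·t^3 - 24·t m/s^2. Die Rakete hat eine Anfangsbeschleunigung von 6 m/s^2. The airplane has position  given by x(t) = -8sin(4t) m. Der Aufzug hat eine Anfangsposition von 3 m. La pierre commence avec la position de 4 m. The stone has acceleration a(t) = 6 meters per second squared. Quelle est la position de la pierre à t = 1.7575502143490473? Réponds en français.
Pour résoudre ceci, nous devons prendre 2 primitives de notre équation de l'accélération a(t) = 6. En intégrant l'accélération et en utilisant la condition initiale v(0) = -4, nous obtenons v(t) = 6·t - 4. L'intégrale de la vitesse, avec x(0) = 4, donne la position: x(t) = 3·t^2 - 4·t + 4. De l'équation de la position x(t) = 3·t^2 - 4·t + 4, nous substituons t = 1.7575502143490473 pour obtenir x = 6.23674741047896.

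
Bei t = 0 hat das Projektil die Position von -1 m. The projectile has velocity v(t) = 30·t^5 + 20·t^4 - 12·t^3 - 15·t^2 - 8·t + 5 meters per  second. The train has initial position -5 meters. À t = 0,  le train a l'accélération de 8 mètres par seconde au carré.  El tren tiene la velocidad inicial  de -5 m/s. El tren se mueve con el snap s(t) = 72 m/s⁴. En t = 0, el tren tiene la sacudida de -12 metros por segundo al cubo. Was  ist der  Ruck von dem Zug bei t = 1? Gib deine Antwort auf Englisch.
To solve this, we need to take 1 antiderivative of our snap equation s(t) = 72. The integral of snap is jerk. Using j(0) = -12, we get j(t) = 72·t - 12. Using j(t) = 72·t - 12 and substituting t = 1, we find j = 60.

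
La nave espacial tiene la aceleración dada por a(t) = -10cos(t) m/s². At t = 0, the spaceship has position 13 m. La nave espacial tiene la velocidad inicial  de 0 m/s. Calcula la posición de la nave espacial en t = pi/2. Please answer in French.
Nous devons trouver la primitive de notre équation de l'accélération a(t) = -10·cos(t) 2 fois. La primitive de l'accélération est la vitesse. En utilisant v(0) = 0, nous obtenons v(t) = -10·sin(t). En prenant ∫v(t)dt et en appliquant x(0) = 13, nous trouvons x(t) = 10·cos(t) + 3. De l'équation de la position x(t) = 10·cos(t) + 3, nous substituons t = pi/2 pour obtenir x = 3.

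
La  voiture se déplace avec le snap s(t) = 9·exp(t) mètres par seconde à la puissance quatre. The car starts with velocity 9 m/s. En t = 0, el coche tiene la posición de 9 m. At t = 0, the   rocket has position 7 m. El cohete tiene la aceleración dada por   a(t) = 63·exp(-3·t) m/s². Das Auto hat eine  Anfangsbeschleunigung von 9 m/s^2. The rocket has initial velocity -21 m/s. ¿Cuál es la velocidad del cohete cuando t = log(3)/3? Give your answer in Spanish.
Necesitamos integrar nuestra ecuación de la aceleración a(t) = 63·exp(-3·t) 1 vez. La antiderivada de la aceleración es la velocidad. Usando v(0) = -21, obtenemos v(t) = -21·exp(-3·t). Usando v(t) = -21·exp(-3·t) y sustituyendo t = log(3)/3, encontramos v = -7.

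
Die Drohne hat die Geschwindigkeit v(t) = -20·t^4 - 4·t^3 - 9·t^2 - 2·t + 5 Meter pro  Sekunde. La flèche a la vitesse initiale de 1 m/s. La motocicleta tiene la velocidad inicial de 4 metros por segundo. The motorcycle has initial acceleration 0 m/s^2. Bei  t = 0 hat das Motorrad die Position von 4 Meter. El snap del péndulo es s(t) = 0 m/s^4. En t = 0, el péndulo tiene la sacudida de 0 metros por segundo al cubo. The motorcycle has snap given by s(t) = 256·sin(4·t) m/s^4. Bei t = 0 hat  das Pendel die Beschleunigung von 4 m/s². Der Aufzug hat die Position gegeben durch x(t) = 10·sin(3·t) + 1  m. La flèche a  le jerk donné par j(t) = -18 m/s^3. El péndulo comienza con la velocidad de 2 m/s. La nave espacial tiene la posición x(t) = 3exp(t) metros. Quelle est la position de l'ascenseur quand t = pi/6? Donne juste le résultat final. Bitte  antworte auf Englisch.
x(pi/6) = 11.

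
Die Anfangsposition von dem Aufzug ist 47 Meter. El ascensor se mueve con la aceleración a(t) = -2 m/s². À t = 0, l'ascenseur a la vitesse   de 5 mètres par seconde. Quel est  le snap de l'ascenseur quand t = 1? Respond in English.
To solve this, we need to take 2 derivatives of our acceleration equation a(t) = -2. Taking d/dt of a(t), we find j(t) = 0. Differentiating jerk, we get snap: s(t) = 0. Using s(t) = 0 and substituting t = 1, we find s = 0.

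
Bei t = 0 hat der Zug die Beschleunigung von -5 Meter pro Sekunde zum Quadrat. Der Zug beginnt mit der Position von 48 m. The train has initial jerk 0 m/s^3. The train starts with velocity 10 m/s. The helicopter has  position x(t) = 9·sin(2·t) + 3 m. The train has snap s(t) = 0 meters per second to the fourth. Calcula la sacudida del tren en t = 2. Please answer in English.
We need to integrate our snap equation s(t) = 0 1 time. The integral of snap is jerk. Using j(0) = 0, we get j(t) = 0. We have jerk j(t) = 0. Substituting t = 2: j(2) = 0.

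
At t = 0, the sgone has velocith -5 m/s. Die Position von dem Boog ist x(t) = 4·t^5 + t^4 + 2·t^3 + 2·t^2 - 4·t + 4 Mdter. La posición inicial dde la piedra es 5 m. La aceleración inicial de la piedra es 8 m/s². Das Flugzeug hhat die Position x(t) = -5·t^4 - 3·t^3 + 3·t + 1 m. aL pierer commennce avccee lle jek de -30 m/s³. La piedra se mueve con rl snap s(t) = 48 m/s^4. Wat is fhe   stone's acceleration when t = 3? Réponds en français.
En partant du snap s(t) = 48, nous prenons 2 primitives. En intégrant le snap et en utilisant la condition initiale j(0) = -30, nous obtenons j(t) = 48·t - 30. En intégrant le jerk et en utilisant la condition initiale a(0) = 8, nous obtenons a(t) = 24·t^2 - 30·t + 8. De l'équation de l'accélération a(t) = 24·t^2 - 30·t + 8, nous substituons t = 3 pour obtenir a = 134.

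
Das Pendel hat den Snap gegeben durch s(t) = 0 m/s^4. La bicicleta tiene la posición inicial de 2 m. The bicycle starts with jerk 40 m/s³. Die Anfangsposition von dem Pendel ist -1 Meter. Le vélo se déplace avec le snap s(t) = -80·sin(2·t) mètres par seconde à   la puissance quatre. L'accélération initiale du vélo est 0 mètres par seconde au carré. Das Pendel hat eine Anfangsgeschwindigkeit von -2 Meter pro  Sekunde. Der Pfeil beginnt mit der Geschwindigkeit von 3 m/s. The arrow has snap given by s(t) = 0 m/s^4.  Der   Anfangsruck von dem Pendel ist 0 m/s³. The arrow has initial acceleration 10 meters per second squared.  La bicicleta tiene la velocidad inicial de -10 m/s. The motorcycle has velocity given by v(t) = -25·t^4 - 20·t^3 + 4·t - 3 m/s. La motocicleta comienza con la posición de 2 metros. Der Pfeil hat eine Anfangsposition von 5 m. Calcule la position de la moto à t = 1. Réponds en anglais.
To find the answer, we compute 1 antiderivative of v(t) = -25·t^4 - 20·t^3 + 4·t - 3. The antiderivative of velocity is position. Using x(0) = 2, we get x(t) = -5·t^5 - 5·t^4 + 2·t^2 - 3·t + 2. Using x(t) = -5·t^5 - 5·t^4 + 2·t^2 - 3·t + 2 and substituting t = 1, we find x = -9.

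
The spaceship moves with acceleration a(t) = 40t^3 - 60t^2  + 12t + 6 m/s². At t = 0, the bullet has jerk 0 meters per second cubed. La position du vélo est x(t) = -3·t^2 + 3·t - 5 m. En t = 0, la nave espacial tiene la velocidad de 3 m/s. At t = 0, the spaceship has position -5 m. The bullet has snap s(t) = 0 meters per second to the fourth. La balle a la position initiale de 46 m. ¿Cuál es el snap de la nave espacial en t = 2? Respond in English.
Starting from acceleration a(t) = 40·t^3 - 60·t^2 + 12·t + 6, we take 2 derivatives. The derivative of acceleration gives jerk: j(t) = 120·t^2 - 120·t + 12. The derivative of jerk gives snap: s(t) = 240·t - 120. We have snap s(t) = 240·t - 120. Substituting t = 2: s(2) = 360.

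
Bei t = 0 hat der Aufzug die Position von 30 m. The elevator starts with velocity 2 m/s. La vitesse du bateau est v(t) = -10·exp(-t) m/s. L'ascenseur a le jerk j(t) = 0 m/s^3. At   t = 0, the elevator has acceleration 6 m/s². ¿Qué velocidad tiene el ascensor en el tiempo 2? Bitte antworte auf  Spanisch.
Partiendo de la sacudida j(t) = 0, tomamos 2 integrales. La integral de la sacudida, con a(0) = 6, da la aceleración: a(t) = 6. La integral de la aceleración, con v(0) = 2, da la velocidad: v(t) = 6·t + 2. Usando v(t) = 6·t + 2 y sustituyendo t = 2, encontramos v = 14.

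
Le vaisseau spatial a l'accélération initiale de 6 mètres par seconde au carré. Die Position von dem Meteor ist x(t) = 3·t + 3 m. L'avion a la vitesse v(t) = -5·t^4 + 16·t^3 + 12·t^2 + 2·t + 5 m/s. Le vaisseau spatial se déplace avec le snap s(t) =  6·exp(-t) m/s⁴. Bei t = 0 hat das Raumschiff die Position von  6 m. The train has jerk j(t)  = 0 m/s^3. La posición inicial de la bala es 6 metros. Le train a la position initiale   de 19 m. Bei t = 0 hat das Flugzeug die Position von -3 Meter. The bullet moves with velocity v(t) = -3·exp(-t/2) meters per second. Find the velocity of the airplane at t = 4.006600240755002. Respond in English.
From the given velocity equation v(t) = -5·t^4 + 16·t^3 + 12·t^2 + 2·t + 5, we substitute t = 4.006600240755002 to get v = -53.7445415209518.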